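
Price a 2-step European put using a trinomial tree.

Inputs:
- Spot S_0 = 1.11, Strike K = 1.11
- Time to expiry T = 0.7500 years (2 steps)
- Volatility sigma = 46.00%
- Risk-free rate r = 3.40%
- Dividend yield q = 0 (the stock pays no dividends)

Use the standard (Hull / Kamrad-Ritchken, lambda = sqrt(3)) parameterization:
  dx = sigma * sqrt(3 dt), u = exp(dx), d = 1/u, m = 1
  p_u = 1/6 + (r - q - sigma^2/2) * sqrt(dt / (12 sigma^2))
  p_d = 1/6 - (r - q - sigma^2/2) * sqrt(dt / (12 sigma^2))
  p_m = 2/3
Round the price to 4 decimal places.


Answer: Price = V(0,0) = 0.1337

Derivation:
dt = T/N = 0.375000; dx = sigma*sqrt(3*dt) = 0.487904
u = exp(dx) = 1.628898; d = 1/u = 0.613912
p_u = 0.139074, p_m = 0.666667, p_d = 0.194259
Discount per step: exp(-r*dt) = 0.987331
Stock lattice S(k, j) with j the centered position index:
  k=0: S(0,+0) = 1.1100
  k=1: S(1,-1) = 0.6814; S(1,+0) = 1.1100; S(1,+1) = 1.8081
  k=2: S(2,-2) = 0.4183; S(2,-1) = 0.6814; S(2,+0) = 1.1100; S(2,+1) = 1.8081; S(2,+2) = 2.9452
Terminal payoffs V(N, j) = max(K - S_T, 0):
  V(2,-2) = 0.691654; V(2,-1) = 0.428558; V(2,+0) = 0.000000; V(2,+1) = 0.000000; V(2,+2) = 0.000000
Backward induction: V(k, j) = exp(-r*dt) * [p_u * V(k+1, j+1) + p_m * V(k+1, j) + p_d * V(k+1, j-1)]
  V(1,-1) = exp(-r*dt) * [p_u*0.000000 + p_m*0.428558 + p_d*0.691654] = 0.414744
  V(1,+0) = exp(-r*dt) * [p_u*0.000000 + p_m*0.000000 + p_d*0.428558] = 0.082197
  V(1,+1) = exp(-r*dt) * [p_u*0.000000 + p_m*0.000000 + p_d*0.000000] = 0.000000
  V(0,+0) = exp(-r*dt) * [p_u*0.000000 + p_m*0.082197 + p_d*0.414744] = 0.133650


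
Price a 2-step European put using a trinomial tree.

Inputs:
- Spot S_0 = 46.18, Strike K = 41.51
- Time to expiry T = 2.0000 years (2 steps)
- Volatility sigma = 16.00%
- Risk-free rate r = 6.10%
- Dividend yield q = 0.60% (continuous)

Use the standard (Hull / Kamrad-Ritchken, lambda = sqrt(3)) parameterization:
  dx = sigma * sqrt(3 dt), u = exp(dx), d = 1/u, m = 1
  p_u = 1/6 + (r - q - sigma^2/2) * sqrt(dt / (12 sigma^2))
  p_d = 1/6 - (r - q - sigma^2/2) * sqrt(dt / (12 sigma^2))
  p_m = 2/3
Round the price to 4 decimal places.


Answer: Price = V(0,0) = 0.8039

Derivation:
dt = T/N = 1.000000; dx = sigma*sqrt(3*dt) = 0.277128
u = exp(dx) = 1.319335; d = 1/u = 0.757957
p_u = 0.242805, p_m = 0.666667, p_d = 0.090529
Discount per step: exp(-r*dt) = 0.940823
Stock lattice S(k, j) with j the centered position index:
  k=0: S(0,+0) = 46.1800
  k=1: S(1,-1) = 35.0025; S(1,+0) = 46.1800; S(1,+1) = 60.9269
  k=2: S(2,-2) = 26.5304; S(2,-1) = 35.0025; S(2,+0) = 46.1800; S(2,+1) = 60.9269; S(2,+2) = 80.3830
Terminal payoffs V(N, j) = max(K - S_T, 0):
  V(2,-2) = 14.979619; V(2,-1) = 6.507528; V(2,+0) = 0.000000; V(2,+1) = 0.000000; V(2,+2) = 0.000000
Backward induction: V(k, j) = exp(-r*dt) * [p_u * V(k+1, j+1) + p_m * V(k+1, j) + p_d * V(k+1, j-1)]
  V(1,-1) = exp(-r*dt) * [p_u*0.000000 + p_m*6.507528 + p_d*14.979619] = 5.357458
  V(1,+0) = exp(-r*dt) * [p_u*0.000000 + p_m*0.000000 + p_d*6.507528] = 0.554255
  V(1,+1) = exp(-r*dt) * [p_u*0.000000 + p_m*0.000000 + p_d*0.000000] = 0.000000
  V(0,+0) = exp(-r*dt) * [p_u*0.000000 + p_m*0.554255 + p_d*5.357458] = 0.803940


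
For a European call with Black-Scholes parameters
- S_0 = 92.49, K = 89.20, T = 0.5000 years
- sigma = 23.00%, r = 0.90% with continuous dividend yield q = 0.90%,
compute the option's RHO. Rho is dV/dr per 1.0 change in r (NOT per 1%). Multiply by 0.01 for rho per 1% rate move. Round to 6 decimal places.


d1 = 0.3040220423; d2 = 0.1413874826
phi(d1) = 0.3809248245; exp(-qT) = 0.9955101098; exp(-rT) = 0.9955101098
N(d2) = 0.5562180788
Rho = K*T*exp(-rT)*N(d2) = 89.2000 * 0.5000 * 0.9955101098 * 0.5562180788 = 24.695944

Answer: Rho = 24.695944


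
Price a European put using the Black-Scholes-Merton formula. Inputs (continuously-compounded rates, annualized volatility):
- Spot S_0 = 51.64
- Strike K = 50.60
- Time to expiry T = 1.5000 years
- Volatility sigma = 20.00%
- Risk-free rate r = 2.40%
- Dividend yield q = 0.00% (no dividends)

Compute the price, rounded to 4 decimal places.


Answer: Price = 3.6095

Derivation:
d1 = (ln(S/K) + (r - q + 0.5*sigma^2) * T) / (sigma * sqrt(T)) = 0.35250194
d2 = d1 - sigma * sqrt(T) = 0.10755297
exp(-rT) = 0.96464029; exp(-qT) = 1.00000000
P = K * exp(-rT) * N(-d2) - S_0 * exp(-qT) * N(-d1)
N(-d1) = 0.36223093; N(-d2) = 0.45717515
P = 50.6000 * 0.96464029 * 0.45717515 - 51.6400 * 1.00000000 * 0.36223093 = 3.6095


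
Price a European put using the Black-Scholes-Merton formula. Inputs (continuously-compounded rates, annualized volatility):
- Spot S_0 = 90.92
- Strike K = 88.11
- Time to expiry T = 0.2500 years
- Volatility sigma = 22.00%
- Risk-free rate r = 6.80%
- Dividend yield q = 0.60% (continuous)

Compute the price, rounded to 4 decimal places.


Answer: Price = 2.1591

Derivation:
d1 = (ln(S/K) + (r - q + 0.5*sigma^2) * T) / (sigma * sqrt(T)) = 0.48130877
d2 = d1 - sigma * sqrt(T) = 0.37130877
exp(-rT) = 0.98314368; exp(-qT) = 0.99850112
P = K * exp(-rT) * N(-d2) - S_0 * exp(-qT) * N(-d1)
N(-d1) = 0.31514853; N(-d2) = 0.35520378
P = 88.1100 * 0.98314368 * 0.35520378 - 90.9200 * 0.99850112 * 0.31514853 = 2.1591


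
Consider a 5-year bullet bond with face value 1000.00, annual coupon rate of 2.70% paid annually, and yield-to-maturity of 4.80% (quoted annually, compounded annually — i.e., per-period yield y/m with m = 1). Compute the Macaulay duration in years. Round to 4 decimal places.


Answer: Macaulay duration = 4.7291 years

Derivation:
Coupon per period c = face * coupon_rate / m = 27.000000
Periods per year m = 1; per-period yield y/m = 0.048000
Number of cashflows N = 5
Cashflows (t years, CF_t, discount factor 1/(1+y/m)^(m*t), PV):
  t = 1.0000: CF_t = 27.000000, DF = 0.954198, PV = 25.763359
  t = 2.0000: CF_t = 27.000000, DF = 0.910495, PV = 24.583358
  t = 3.0000: CF_t = 27.000000, DF = 0.868793, PV = 23.457402
  t = 4.0000: CF_t = 27.000000, DF = 0.829001, PV = 22.383017
  t = 5.0000: CF_t = 1027.000000, DF = 0.791031, PV = 812.388993
Price P = sum_t PV_t = 908.576129
Macaulay numerator sum_t t * PV_t:
  t * PV_t at t = 1.0000: 25.763359
  t * PV_t at t = 2.0000: 49.166715
  t * PV_t at t = 3.0000: 70.372207
  t * PV_t at t = 4.0000: 89.532070
  t * PV_t at t = 5.0000: 4061.944963
Macaulay duration D = (sum_t t * PV_t) / P = 4296.779314 / 908.576129 = 4.729135


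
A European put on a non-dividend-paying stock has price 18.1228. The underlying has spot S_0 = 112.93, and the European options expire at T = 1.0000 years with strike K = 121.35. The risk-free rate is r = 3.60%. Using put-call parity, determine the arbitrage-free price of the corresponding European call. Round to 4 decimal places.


Put-call parity: C - P = S_0 * exp(-qT) - K * exp(-rT).
S_0 * exp(-qT) = 112.9300 * 1.00000000 = 112.93000000
K * exp(-rT) = 121.3500 * 0.96464029 = 117.05909961
C = P + S*exp(-qT) - K*exp(-rT)
C = 18.1228 + 112.93000000 - 117.05909961 = 13.9937

Answer: Call price = 13.9937


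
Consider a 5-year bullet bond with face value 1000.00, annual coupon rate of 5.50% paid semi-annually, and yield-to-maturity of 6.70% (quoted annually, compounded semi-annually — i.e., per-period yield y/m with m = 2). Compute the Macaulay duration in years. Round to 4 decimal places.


Coupon per period c = face * coupon_rate / m = 27.500000
Periods per year m = 2; per-period yield y/m = 0.033500
Number of cashflows N = 10
Cashflows (t years, CF_t, discount factor 1/(1+y/m)^(m*t), PV):
  t = 0.5000: CF_t = 27.500000, DF = 0.967586, PV = 26.608612
  t = 1.0000: CF_t = 27.500000, DF = 0.936222, PV = 25.746117
  t = 1.5000: CF_t = 27.500000, DF = 0.905876, PV = 24.911579
  t = 2.0000: CF_t = 27.500000, DF = 0.876512, PV = 24.104092
  t = 2.5000: CF_t = 27.500000, DF = 0.848101, PV = 23.322779
  t = 3.0000: CF_t = 27.500000, DF = 0.820611, PV = 22.566791
  t = 3.5000: CF_t = 27.500000, DF = 0.794011, PV = 21.835308
  t = 4.0000: CF_t = 27.500000, DF = 0.768274, PV = 21.127536
  t = 4.5000: CF_t = 27.500000, DF = 0.743371, PV = 20.442705
  t = 5.0000: CF_t = 1027.500000, DF = 0.719275, PV = 739.055445
Price P = sum_t PV_t = 949.720962
Macaulay numerator sum_t t * PV_t:
  t * PV_t at t = 0.5000: 13.304306
  t * PV_t at t = 1.0000: 25.746117
  t * PV_t at t = 1.5000: 37.367368
  t * PV_t at t = 2.0000: 48.208183
  t * PV_t at t = 2.5000: 58.306946
  t * PV_t at t = 3.0000: 67.700373
  t * PV_t at t = 3.5000: 76.423579
  t * PV_t at t = 4.0000: 84.510143
  t * PV_t at t = 4.5000: 91.992173
  t * PV_t at t = 5.0000: 3695.277224
Macaulay duration D = (sum_t t * PV_t) / P = 4198.836413 / 949.720962 = 4.421126

Answer: Macaulay duration = 4.4211 years


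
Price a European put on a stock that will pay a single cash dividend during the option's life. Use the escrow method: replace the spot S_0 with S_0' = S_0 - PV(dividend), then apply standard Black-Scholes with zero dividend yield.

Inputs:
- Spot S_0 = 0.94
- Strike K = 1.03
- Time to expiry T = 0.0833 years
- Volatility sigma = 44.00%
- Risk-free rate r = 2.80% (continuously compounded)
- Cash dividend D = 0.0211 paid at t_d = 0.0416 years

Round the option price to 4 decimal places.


PV(D) = D * exp(-r * t_d) = 0.0211 * 0.99883588 = 0.02107544
S_0' = S_0 - PV(D) = 0.9400 - 0.02107544 = 0.91892456
d1 = (ln(S_0'/K) + (r + sigma^2/2)*T) / (sigma*sqrt(T)) = -0.81670098
d2 = d1 - sigma*sqrt(T) = -0.94369264
exp(-rT) = 0.99767032
N(-d1) = 0.79295034; N(-d2) = 0.82733663
P = K * exp(-rT) * N(-d2) - S_0' * N(-d1) = 1.0300 * 0.99767032 * 0.82733663 - 0.91892456 * 0.79295034 = 0.1215

Answer: Price = 0.1215


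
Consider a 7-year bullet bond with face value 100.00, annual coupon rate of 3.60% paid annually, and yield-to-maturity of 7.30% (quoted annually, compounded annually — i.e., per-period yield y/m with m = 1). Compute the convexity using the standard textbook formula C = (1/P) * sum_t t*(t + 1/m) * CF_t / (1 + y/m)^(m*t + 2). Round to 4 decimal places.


Answer: Convexity = 41.4723

Derivation:
Coupon per period c = face * coupon_rate / m = 3.600000
Periods per year m = 1; per-period yield y/m = 0.073000
Number of cashflows N = 7
Cashflows (t years, CF_t, discount factor 1/(1+y/m)^(m*t), PV):
  t = 1.0000: CF_t = 3.600000, DF = 0.931966, PV = 3.355079
  t = 2.0000: CF_t = 3.600000, DF = 0.868561, PV = 3.126821
  t = 3.0000: CF_t = 3.600000, DF = 0.809470, PV = 2.914093
  t = 4.0000: CF_t = 3.600000, DF = 0.754399, PV = 2.715836
  t = 5.0000: CF_t = 3.600000, DF = 0.703075, PV = 2.531068
  t = 6.0000: CF_t = 3.600000, DF = 0.655242, PV = 2.358871
  t = 7.0000: CF_t = 103.600000, DF = 0.610663, PV = 63.264736
Price P = sum_t PV_t = 80.266505
Convexity numerator sum_t t*(t + 1/m) * CF_t / (1+y/m)^(m*t + 2):
  t = 1.0000: term = 5.828185
  t = 2.0000: term = 16.295019
  t = 3.0000: term = 30.372821
  t = 4.0000: term = 47.177418
  t = 5.0000: term = 65.951656
  t = 6.0000: term = 86.050622
  t = 7.0000: term = 3077.161462
Convexity = (1/P) * sum = 3328.837182 / 80.266505 = 41.472308


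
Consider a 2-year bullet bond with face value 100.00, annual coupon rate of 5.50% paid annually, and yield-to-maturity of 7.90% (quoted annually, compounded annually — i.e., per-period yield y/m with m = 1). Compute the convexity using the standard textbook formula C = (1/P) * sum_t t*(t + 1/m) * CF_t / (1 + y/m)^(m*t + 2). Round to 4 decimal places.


Answer: Convexity = 4.9706

Derivation:
Coupon per period c = face * coupon_rate / m = 5.500000
Periods per year m = 1; per-period yield y/m = 0.079000
Number of cashflows N = 2
Cashflows (t years, CF_t, discount factor 1/(1+y/m)^(m*t), PV):
  t = 1.0000: CF_t = 5.500000, DF = 0.926784, PV = 5.097312
  t = 2.0000: CF_t = 105.500000, DF = 0.858929, PV = 90.616977
Price P = sum_t PV_t = 95.714289
Convexity numerator sum_t t*(t + 1/m) * CF_t / (1+y/m)^(m*t + 2):
  t = 1.0000: term = 8.756456
  t = 2.0000: term = 467.001130
Convexity = (1/P) * sum = 475.757585 / 95.714289 = 4.970601


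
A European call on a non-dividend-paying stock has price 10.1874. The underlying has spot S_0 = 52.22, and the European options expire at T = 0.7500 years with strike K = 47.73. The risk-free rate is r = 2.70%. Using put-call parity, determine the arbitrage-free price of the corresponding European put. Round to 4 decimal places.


Put-call parity: C - P = S_0 * exp(-qT) - K * exp(-rT).
S_0 * exp(-qT) = 52.2200 * 1.00000000 = 52.22000000
K * exp(-rT) = 47.7300 * 0.97995365 = 46.77318792
P = C - S*exp(-qT) + K*exp(-rT)
P = 10.1874 - 52.22000000 + 46.77318792 = 4.7406

Answer: Put price = 4.7406


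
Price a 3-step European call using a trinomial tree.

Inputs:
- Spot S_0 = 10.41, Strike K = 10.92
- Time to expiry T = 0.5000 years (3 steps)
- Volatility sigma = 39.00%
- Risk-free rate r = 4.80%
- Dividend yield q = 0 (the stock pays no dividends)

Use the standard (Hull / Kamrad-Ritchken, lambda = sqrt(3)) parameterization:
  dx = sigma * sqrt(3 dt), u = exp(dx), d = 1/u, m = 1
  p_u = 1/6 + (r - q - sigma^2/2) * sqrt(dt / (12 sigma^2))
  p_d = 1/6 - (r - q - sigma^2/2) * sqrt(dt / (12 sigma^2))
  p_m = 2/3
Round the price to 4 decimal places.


dt = T/N = 0.166667; dx = sigma*sqrt(3*dt) = 0.275772
u = exp(dx) = 1.317547; d = 1/u = 0.758986
p_u = 0.158190, p_m = 0.666667, p_d = 0.175143
Discount per step: exp(-r*dt) = 0.992032
Stock lattice S(k, j) with j the centered position index:
  k=0: S(0,+0) = 10.4100
  k=1: S(1,-1) = 7.9010; S(1,+0) = 10.4100; S(1,+1) = 13.7157
  k=2: S(2,-2) = 5.9968; S(2,-1) = 7.9010; S(2,+0) = 10.4100; S(2,+1) = 13.7157; S(2,+2) = 18.0710
  k=3: S(3,-3) = 4.5515; S(3,-2) = 5.9968; S(3,-1) = 7.9010; S(3,+0) = 10.4100; S(3,+1) = 13.7157; S(3,+2) = 18.0710; S(3,+3) = 23.8094
Terminal payoffs V(N, j) = max(S_T - K, 0):
  V(3,-3) = 0.000000; V(3,-2) = 0.000000; V(3,-1) = 0.000000; V(3,+0) = 0.000000; V(3,+1) = 2.795664; V(3,+2) = 7.151031; V(3,+3) = 12.889432
Backward induction: V(k, j) = exp(-r*dt) * [p_u * V(k+1, j+1) + p_m * V(k+1, j) + p_d * V(k+1, j-1)]
  V(2,-2) = exp(-r*dt) * [p_u*0.000000 + p_m*0.000000 + p_d*0.000000] = 0.000000
  V(2,-1) = exp(-r*dt) * [p_u*0.000000 + p_m*0.000000 + p_d*0.000000] = 0.000000
  V(2,+0) = exp(-r*dt) * [p_u*2.795664 + p_m*0.000000 + p_d*0.000000] = 0.438723
  V(2,+1) = exp(-r*dt) * [p_u*7.151031 + p_m*2.795664 + p_d*0.000000] = 2.971136
  V(2,+2) = exp(-r*dt) * [p_u*12.889432 + p_m*7.151031 + p_d*2.795664] = 7.237845
  V(1,-1) = exp(-r*dt) * [p_u*0.438723 + p_m*0.000000 + p_d*0.000000] = 0.068849
  V(1,+0) = exp(-r*dt) * [p_u*2.971136 + p_m*0.438723 + p_d*0.000000] = 0.756412
  V(1,+1) = exp(-r*dt) * [p_u*7.237845 + p_m*2.971136 + p_d*0.438723] = 3.177037
  V(0,+0) = exp(-r*dt) * [p_u*3.177037 + p_m*0.756412 + p_d*0.068849] = 1.010791

Answer: Price = V(0,0) = 1.0108


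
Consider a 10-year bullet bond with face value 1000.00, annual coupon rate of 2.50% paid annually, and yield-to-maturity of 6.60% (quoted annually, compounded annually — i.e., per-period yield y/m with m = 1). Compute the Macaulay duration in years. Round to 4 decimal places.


Coupon per period c = face * coupon_rate / m = 25.000000
Periods per year m = 1; per-period yield y/m = 0.066000
Number of cashflows N = 10
Cashflows (t years, CF_t, discount factor 1/(1+y/m)^(m*t), PV):
  t = 1.0000: CF_t = 25.000000, DF = 0.938086, PV = 23.452158
  t = 2.0000: CF_t = 25.000000, DF = 0.880006, PV = 22.000148
  t = 3.0000: CF_t = 25.000000, DF = 0.825521, PV = 20.638037
  t = 4.0000: CF_t = 25.000000, DF = 0.774410, PV = 19.360260
  t = 5.0000: CF_t = 25.000000, DF = 0.726464, PV = 18.161595
  t = 6.0000: CF_t = 25.000000, DF = 0.681486, PV = 17.037143
  t = 7.0000: CF_t = 25.000000, DF = 0.639292, PV = 15.982311
  t = 8.0000: CF_t = 25.000000, DF = 0.599711, PV = 14.992787
  t = 9.0000: CF_t = 25.000000, DF = 0.562581, PV = 14.064528
  t = 10.0000: CF_t = 1025.000000, DF = 0.527750, PV = 540.943390
Price P = sum_t PV_t = 706.632358
Macaulay numerator sum_t t * PV_t:
  t * PV_t at t = 1.0000: 23.452158
  t * PV_t at t = 2.0000: 44.000296
  t * PV_t at t = 3.0000: 61.914112
  t * PV_t at t = 4.0000: 77.441041
  t * PV_t at t = 5.0000: 90.807975
  t * PV_t at t = 6.0000: 102.222861
  t * PV_t at t = 7.0000: 111.876177
  t * PV_t at t = 8.0000: 119.942296
  t * PV_t at t = 9.0000: 126.580753
  t * PV_t at t = 10.0000: 5409.433902
Macaulay duration D = (sum_t t * PV_t) / P = 6167.671569 / 706.632358 = 8.728261

Answer: Macaulay duration = 8.7283 years


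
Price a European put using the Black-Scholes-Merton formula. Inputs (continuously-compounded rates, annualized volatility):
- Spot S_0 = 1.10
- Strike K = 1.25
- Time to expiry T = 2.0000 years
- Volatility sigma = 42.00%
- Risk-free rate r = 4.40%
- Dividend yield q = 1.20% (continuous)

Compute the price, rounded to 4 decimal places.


d1 = (ln(S/K) + (r - q + 0.5*sigma^2) * T) / (sigma * sqrt(T)) = 0.18951578
d2 = d1 - sigma * sqrt(T) = -0.40445392
exp(-rT) = 0.91576088; exp(-qT) = 0.97628571
P = K * exp(-rT) * N(-d2) - S_0 * exp(-qT) * N(-d1)
N(-d1) = 0.42484430; N(-d2) = 0.65706052
P = 1.2500 * 0.91576088 * 0.65706052 - 1.1000 * 0.97628571 * 0.42484430 = 0.2959

Answer: Price = 0.2959


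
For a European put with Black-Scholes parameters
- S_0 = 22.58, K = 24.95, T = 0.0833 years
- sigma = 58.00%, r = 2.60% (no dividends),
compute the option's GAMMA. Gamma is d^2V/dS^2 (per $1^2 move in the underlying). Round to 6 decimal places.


Answer: Gamma = 0.093161

Derivation:
d1 = -0.4996019027; d2 = -0.6669999911
phi(d1) = 0.3521353840; exp(-qT) = 1.0000000000; exp(-rT) = 0.9978365437
Gamma = exp(-qT) * phi(d1) / (S * sigma * sqrt(T)) = 1.0000000000 * 0.3521353840 / (22.5800 * 0.5800 * 0.2886173938) = 0.093161


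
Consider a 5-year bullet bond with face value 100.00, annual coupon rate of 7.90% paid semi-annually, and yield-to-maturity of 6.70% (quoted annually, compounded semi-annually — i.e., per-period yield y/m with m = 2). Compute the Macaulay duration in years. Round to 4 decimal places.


Coupon per period c = face * coupon_rate / m = 3.950000
Periods per year m = 2; per-period yield y/m = 0.033500
Number of cashflows N = 10
Cashflows (t years, CF_t, discount factor 1/(1+y/m)^(m*t), PV):
  t = 0.5000: CF_t = 3.950000, DF = 0.967586, PV = 3.821964
  t = 1.0000: CF_t = 3.950000, DF = 0.936222, PV = 3.698079
  t = 1.5000: CF_t = 3.950000, DF = 0.905876, PV = 3.578209
  t = 2.0000: CF_t = 3.950000, DF = 0.876512, PV = 3.462224
  t = 2.5000: CF_t = 3.950000, DF = 0.848101, PV = 3.349999
  t = 3.0000: CF_t = 3.950000, DF = 0.820611, PV = 3.241412
  t = 3.5000: CF_t = 3.950000, DF = 0.794011, PV = 3.136344
  t = 4.0000: CF_t = 3.950000, DF = 0.768274, PV = 3.034682
  t = 4.5000: CF_t = 3.950000, DF = 0.743371, PV = 2.936316
  t = 5.0000: CF_t = 103.950000, DF = 0.719275, PV = 74.768675
Price P = sum_t PV_t = 105.027904
Macaulay numerator sum_t t * PV_t:
  t * PV_t at t = 0.5000: 1.910982
  t * PV_t at t = 1.0000: 3.698079
  t * PV_t at t = 1.5000: 5.367313
  t * PV_t at t = 2.0000: 6.924448
  t * PV_t at t = 2.5000: 8.374998
  t * PV_t at t = 3.0000: 9.724235
  t * PV_t at t = 3.5000: 10.977205
  t * PV_t at t = 4.0000: 12.138730
  t * PV_t at t = 4.5000: 13.213421
  t * PV_t at t = 5.0000: 373.843375
Macaulay duration D = (sum_t t * PV_t) / P = 446.172785 / 105.027904 = 4.248136

Answer: Macaulay duration = 4.2481 years


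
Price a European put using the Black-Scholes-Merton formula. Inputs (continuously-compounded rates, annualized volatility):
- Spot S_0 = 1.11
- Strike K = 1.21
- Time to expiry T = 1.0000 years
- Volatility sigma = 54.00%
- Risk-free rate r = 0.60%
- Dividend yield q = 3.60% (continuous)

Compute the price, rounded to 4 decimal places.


d1 = (ln(S/K) + (r - q + 0.5*sigma^2) * T) / (sigma * sqrt(T)) = 0.05470307
d2 = d1 - sigma * sqrt(T) = -0.48529693
exp(-rT) = 0.99401796; exp(-qT) = 0.96464029
P = K * exp(-rT) * N(-d2) - S_0 * exp(-qT) * N(-d1)
N(-d1) = 0.47818751; N(-d2) = 0.68626713
P = 1.2100 * 0.99401796 * 0.68626713 - 1.1100 * 0.96464029 * 0.47818751 = 0.3134

Answer: Price = 0.3134


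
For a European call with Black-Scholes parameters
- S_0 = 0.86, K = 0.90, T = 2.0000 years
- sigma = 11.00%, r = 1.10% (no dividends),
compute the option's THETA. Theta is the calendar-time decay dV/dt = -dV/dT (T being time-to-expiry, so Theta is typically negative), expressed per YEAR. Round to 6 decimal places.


d1 = -0.0730401069; d2 = -0.2286035988
phi(d1) = 0.3978795484; exp(-qT) = 1.0000000000; exp(-rT) = 0.9782402351
Theta = -S*exp(-qT)*phi(d1)*sigma/(2*sqrt(T)) - r*K*exp(-rT)*N(d2) + q*S*exp(-qT)*N(d1)
N(d1) = 0.4708871010; N(d2) = 0.4095885136; sqrt(T) = 1.4142135624
Term 1 = -0.8600 * 1.0000000000 * 0.3978795484 * 0.1100 / (2 * 1.4142135624) = -0.0133075394
Term 2 = -0.0110 * 0.9000 * 0.9782402351 * 0.4095885136 = -0.0039666920
Term 3 = 0 (no dividend yield, q = 0)
Theta = -0.0133075394 + (-0.0039666920) + (0.0000000000) = -0.017274

Answer: Theta = -0.017274


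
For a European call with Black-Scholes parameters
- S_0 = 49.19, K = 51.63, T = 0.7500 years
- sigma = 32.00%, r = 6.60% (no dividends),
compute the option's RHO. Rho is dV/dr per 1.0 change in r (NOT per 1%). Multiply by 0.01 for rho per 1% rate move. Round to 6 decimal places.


d1 = 0.1424880687; d2 = -0.1346400605
phi(d1) = 0.3949129342; exp(-qT) = 1.0000000000; exp(-rT) = 0.9517051581
N(d2) = 0.4464482331
Rho = K*T*exp(-rT)*N(d2) = 51.6300 * 0.7500 * 0.9517051581 * 0.4464482331 = 16.452690

Answer: Rho = 16.452690


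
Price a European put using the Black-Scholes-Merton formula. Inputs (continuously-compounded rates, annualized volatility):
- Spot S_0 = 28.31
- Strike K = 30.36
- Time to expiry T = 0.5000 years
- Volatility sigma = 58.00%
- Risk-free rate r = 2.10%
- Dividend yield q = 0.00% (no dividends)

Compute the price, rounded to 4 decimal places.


d1 = (ln(S/K) + (r - q + 0.5*sigma^2) * T) / (sigma * sqrt(T)) = 0.06019953
d2 = d1 - sigma * sqrt(T) = -0.34992241
exp(-rT) = 0.98955493; exp(-qT) = 1.00000000
P = K * exp(-rT) * N(-d2) - S_0 * exp(-qT) * N(-d1)
N(-d1) = 0.47599836; N(-d2) = 0.63680153
P = 30.3600 * 0.98955493 * 0.63680153 - 28.3100 * 1.00000000 * 0.47599836 = 5.6558

Answer: Price = 5.6558


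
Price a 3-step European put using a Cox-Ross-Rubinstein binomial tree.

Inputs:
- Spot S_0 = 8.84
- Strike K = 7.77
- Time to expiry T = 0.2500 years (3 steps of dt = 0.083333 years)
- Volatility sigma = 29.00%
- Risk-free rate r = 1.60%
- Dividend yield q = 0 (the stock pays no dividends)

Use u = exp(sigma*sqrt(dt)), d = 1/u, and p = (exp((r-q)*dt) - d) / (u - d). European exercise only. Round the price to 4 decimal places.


dt = T/N = 0.083333
u = exp(sigma*sqrt(dt)) = 1.087320; d = 1/u = 0.919693
p = (exp((r-q)*dt) - d) / (u - d) = 0.487043
Discount per step: exp(-r*dt) = 0.998668
Stock lattice S(k, i) with i counting down-moves:
  k=0: S(0,0) = 8.8400
  k=1: S(1,0) = 9.6119; S(1,1) = 8.1301
  k=2: S(2,0) = 10.4512; S(2,1) = 8.8400; S(2,2) = 7.4772
  k=3: S(3,0) = 11.3638; S(3,1) = 9.6119; S(3,2) = 8.1301; S(3,3) = 6.8767
Terminal payoffs V(N, i) = max(K - S_T, 0):
  V(3,0) = 0.000000; V(3,1) = 0.000000; V(3,2) = 0.000000; V(3,3) = 0.893296
Backward induction: V(k, i) = exp(-r*dt) * [p * V(k+1, i) + (1-p) * V(k+1, i+1)].
  V(2,0) = exp(-r*dt) * [p*0.000000 + (1-p)*0.000000] = 0.000000
  V(2,1) = exp(-r*dt) * [p*0.000000 + (1-p)*0.000000] = 0.000000
  V(2,2) = exp(-r*dt) * [p*0.000000 + (1-p)*0.893296] = 0.457612
  V(1,0) = exp(-r*dt) * [p*0.000000 + (1-p)*0.000000] = 0.000000
  V(1,1) = exp(-r*dt) * [p*0.000000 + (1-p)*0.457612] = 0.234423
  V(0,0) = exp(-r*dt) * [p*0.000000 + (1-p)*0.234423] = 0.120089

Answer: Price = V(0,0) = 0.1201


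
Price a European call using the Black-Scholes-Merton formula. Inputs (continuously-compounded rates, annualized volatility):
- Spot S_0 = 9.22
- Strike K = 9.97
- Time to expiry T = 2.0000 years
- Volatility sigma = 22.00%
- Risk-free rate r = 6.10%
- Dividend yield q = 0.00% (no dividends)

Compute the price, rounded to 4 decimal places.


Answer: Price = 1.3239

Derivation:
d1 = (ln(S/K) + (r - q + 0.5*sigma^2) * T) / (sigma * sqrt(T)) = 0.29632420
d2 = d1 - sigma * sqrt(T) = -0.01480279
exp(-rT) = 0.88514837; exp(-qT) = 1.00000000
C = S_0 * exp(-qT) * N(d1) - K * exp(-rT) * N(d2)
N(d1) = 0.61650875; N(d2) = 0.49409476
C = 9.2200 * 1.00000000 * 0.61650875 - 9.9700 * 0.88514837 * 0.49409476 = 1.3239


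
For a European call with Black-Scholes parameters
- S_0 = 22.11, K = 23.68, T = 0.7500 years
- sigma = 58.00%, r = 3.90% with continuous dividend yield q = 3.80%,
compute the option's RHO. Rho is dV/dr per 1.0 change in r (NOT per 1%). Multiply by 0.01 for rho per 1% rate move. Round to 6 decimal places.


d1 = 0.1160656899; d2 = -0.3862290443
phi(d1) = 0.3962641854; exp(-qT) = 0.9719022941; exp(-rT) = 0.9711736407
N(d2) = 0.3496635226
Rho = K*T*exp(-rT)*N(d2) = 23.6800 * 0.7500 * 0.9711736407 * 0.3496635226 = 6.031012

Answer: Rho = 6.031012


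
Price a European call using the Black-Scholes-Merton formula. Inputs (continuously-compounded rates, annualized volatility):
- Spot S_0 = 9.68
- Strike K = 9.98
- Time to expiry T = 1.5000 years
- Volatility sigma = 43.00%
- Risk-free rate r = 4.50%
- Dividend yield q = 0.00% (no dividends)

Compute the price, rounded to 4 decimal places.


d1 = (ln(S/K) + (r - q + 0.5*sigma^2) * T) / (sigma * sqrt(T)) = 0.33353660
d2 = d1 - sigma * sqrt(T) = -0.19310370
exp(-rT) = 0.93472772; exp(-qT) = 1.00000000
C = S_0 * exp(-qT) * N(d1) - K * exp(-rT) * N(d2)
N(d1) = 0.63063536; N(d2) = 0.42343888
C = 9.6800 * 1.00000000 * 0.63063536 - 9.9800 * 0.93472772 * 0.42343888 = 2.1545

Answer: Price = 2.1545


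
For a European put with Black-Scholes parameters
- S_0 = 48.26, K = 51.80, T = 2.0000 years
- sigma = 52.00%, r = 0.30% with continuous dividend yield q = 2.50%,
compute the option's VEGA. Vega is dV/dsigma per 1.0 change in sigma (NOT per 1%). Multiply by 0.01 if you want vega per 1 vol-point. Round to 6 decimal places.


Answer: Vega = 25.326458

Derivation:
d1 = 0.2116056626; d2 = -0.5237853898
phi(d1) = 0.3901098115; exp(-qT) = 0.9512294245; exp(-rT) = 0.9940179641
Vega = S * exp(-qT) * phi(d1) * sqrt(T) = 48.2600 * 0.9512294245 * 0.3901098115 * 1.4142135624 = 25.326458


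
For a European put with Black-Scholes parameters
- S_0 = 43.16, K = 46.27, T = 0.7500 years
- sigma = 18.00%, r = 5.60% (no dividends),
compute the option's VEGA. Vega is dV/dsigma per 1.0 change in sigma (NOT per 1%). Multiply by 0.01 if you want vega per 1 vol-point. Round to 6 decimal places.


Answer: Vega = 14.838660

Derivation:
d1 = -0.0989813313; d2 = -0.2548659040
phi(d1) = 0.3969927799; exp(-qT) = 1.0000000000; exp(-rT) = 0.9588697806
Vega = S * exp(-qT) * phi(d1) * sqrt(T) = 43.1600 * 1.0000000000 * 0.3969927799 * 0.8660254038 = 14.838660


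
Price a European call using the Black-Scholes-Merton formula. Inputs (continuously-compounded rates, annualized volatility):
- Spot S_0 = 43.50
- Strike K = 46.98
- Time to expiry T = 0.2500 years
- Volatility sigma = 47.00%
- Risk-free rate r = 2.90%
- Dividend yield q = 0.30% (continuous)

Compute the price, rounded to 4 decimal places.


d1 = (ln(S/K) + (r - q + 0.5*sigma^2) * T) / (sigma * sqrt(T)) = -0.18233422
d2 = d1 - sigma * sqrt(T) = -0.41733422
exp(-rT) = 0.99277622; exp(-qT) = 0.99925028
C = S_0 * exp(-qT) * N(d1) - K * exp(-rT) * N(d2)
N(d1) = 0.42766022; N(d2) = 0.33821698
C = 43.5000 * 0.99925028 * 0.42766022 - 46.9800 * 0.99277622 * 0.33821698 = 2.8146

Answer: Price = 2.8146


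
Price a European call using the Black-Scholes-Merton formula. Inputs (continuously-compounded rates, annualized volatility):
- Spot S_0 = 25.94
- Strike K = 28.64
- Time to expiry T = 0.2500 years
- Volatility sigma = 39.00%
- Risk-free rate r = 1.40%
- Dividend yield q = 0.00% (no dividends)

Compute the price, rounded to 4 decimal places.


d1 = (ln(S/K) + (r - q + 0.5*sigma^2) * T) / (sigma * sqrt(T)) = -0.39233673
d2 = d1 - sigma * sqrt(T) = -0.58733673
exp(-rT) = 0.99650612; exp(-qT) = 1.00000000
C = S_0 * exp(-qT) * N(d1) - K * exp(-rT) * N(d2)
N(d1) = 0.34740471; N(d2) = 0.27848879
C = 25.9400 * 1.00000000 * 0.34740471 - 28.6400 * 0.99650612 * 0.27848879 = 1.0636

Answer: Price = 1.0636


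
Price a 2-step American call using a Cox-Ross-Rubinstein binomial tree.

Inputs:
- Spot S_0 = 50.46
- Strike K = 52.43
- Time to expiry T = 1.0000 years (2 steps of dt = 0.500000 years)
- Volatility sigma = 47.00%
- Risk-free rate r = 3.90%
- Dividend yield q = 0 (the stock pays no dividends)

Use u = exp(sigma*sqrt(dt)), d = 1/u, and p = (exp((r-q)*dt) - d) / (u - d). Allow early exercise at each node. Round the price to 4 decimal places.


dt = T/N = 0.500000
u = exp(sigma*sqrt(dt)) = 1.394227; d = 1/u = 0.717243
p = (exp((r-q)*dt) - d) / (u - d) = 0.446758
Discount per step: exp(-r*dt) = 0.980689
Stock lattice S(k, i) with i counting down-moves:
  k=0: S(0,0) = 50.4600
  k=1: S(1,0) = 70.3527; S(1,1) = 36.1921
  k=2: S(2,0) = 98.0876; S(2,1) = 50.4600; S(2,2) = 25.9585
Terminal payoffs V(N, i) = max(S_T - K, 0):
  V(2,0) = 45.657635; V(2,1) = 0.000000; V(2,2) = 0.000000
Backward induction: V(k, i) = exp(-r*dt) * [p * V(k+1, i) + (1-p) * V(k+1, i+1)]; then take max(V_cont, immediate exercise) for American.
  V(1,0) = exp(-r*dt) * [p*45.657635 + (1-p)*0.000000] = 20.004018; exercise = 17.922698; V(1,0) = max -> 20.004018
  V(1,1) = exp(-r*dt) * [p*0.000000 + (1-p)*0.000000] = 0.000000; exercise = 0.000000; V(1,1) = max -> 0.000000
  V(0,0) = exp(-r*dt) * [p*20.004018 + (1-p)*0.000000] = 8.764377; exercise = 0.000000; V(0,0) = max -> 8.764377

Answer: Price = V(0,0) = 8.7644


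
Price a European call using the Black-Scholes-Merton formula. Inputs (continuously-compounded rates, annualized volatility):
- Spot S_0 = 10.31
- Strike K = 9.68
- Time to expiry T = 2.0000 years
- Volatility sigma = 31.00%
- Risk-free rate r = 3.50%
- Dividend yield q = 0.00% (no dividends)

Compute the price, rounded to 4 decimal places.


d1 = (ln(S/K) + (r - q + 0.5*sigma^2) * T) / (sigma * sqrt(T)) = 0.52269424
d2 = d1 - sigma * sqrt(T) = 0.08428803
exp(-rT) = 0.93239382; exp(-qT) = 1.00000000
C = S_0 * exp(-qT) * N(d1) - K * exp(-rT) * N(d2)
N(d1) = 0.69940648; N(d2) = 0.53358629
C = 10.3100 * 1.00000000 * 0.69940648 - 9.6800 * 0.93239382 * 0.53358629 = 2.3950

Answer: Price = 2.3950


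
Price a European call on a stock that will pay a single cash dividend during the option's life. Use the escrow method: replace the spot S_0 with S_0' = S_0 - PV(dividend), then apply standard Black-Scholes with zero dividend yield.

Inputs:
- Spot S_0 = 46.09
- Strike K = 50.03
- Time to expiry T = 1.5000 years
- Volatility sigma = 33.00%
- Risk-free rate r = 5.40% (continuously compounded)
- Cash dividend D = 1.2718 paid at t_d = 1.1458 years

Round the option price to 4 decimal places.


Answer: Price = 6.6843

Derivation:
PV(D) = D * exp(-r * t_d) = 1.2718 * 0.94000207 = 1.19549463
S_0' = S_0 - PV(D) = 46.0900 - 1.19549463 = 44.89450537
d1 = (ln(S_0'/K) + (r + sigma^2/2)*T) / (sigma*sqrt(T)) = 0.13451803
d2 = d1 - sigma*sqrt(T) = -0.26964778
exp(-rT) = 0.92219369
N(d1) = 0.55350352; N(d2) = 0.39371562
C = S_0' * N(d1) - K * exp(-rT) * N(d2) = 44.89450537 * 0.55350352 - 50.0300 * 0.92219369 * 0.39371562 = 6.6843


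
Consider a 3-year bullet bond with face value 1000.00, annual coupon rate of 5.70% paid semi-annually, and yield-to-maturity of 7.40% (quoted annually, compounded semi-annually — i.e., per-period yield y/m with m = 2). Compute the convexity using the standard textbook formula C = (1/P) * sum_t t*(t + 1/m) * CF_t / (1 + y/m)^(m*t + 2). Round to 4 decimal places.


Answer: Convexity = 8.8762

Derivation:
Coupon per period c = face * coupon_rate / m = 28.500000
Periods per year m = 2; per-period yield y/m = 0.037000
Number of cashflows N = 6
Cashflows (t years, CF_t, discount factor 1/(1+y/m)^(m*t), PV):
  t = 0.5000: CF_t = 28.500000, DF = 0.964320, PV = 27.483124
  t = 1.0000: CF_t = 28.500000, DF = 0.929913, PV = 26.502531
  t = 1.5000: CF_t = 28.500000, DF = 0.896734, PV = 25.556925
  t = 2.0000: CF_t = 28.500000, DF = 0.864739, PV = 24.645057
  t = 2.5000: CF_t = 28.500000, DF = 0.833885, PV = 23.765726
  t = 3.0000: CF_t = 1028.500000, DF = 0.804132, PV = 827.049984
Price P = sum_t PV_t = 955.003347
Convexity numerator sum_t t*(t + 1/m) * CF_t / (1+y/m)^(m*t + 2):
  t = 0.5000: term = 12.778462
  t = 1.0000: term = 36.967586
  t = 1.5000: term = 71.297177
  t = 2.0000: term = 114.588841
  t = 2.5000: term = 165.750493
  t = 3.0000: term = 8075.390712
Convexity = (1/P) * sum = 8476.773271 / 955.003347 = 8.876171


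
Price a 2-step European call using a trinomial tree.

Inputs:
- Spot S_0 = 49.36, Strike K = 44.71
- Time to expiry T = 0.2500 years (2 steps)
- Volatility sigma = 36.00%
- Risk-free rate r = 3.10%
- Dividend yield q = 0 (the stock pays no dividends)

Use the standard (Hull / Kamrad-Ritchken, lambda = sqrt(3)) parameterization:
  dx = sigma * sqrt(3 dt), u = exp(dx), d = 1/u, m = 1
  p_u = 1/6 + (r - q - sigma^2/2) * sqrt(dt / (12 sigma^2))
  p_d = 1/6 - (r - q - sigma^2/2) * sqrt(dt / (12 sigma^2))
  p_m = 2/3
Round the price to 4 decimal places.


dt = T/N = 0.125000; dx = sigma*sqrt(3*dt) = 0.220454
u = exp(dx) = 1.246643; d = 1/u = 0.802154
p_u = 0.157084, p_m = 0.666667, p_d = 0.176249
Discount per step: exp(-r*dt) = 0.996132
Stock lattice S(k, j) with j the centered position index:
  k=0: S(0,+0) = 49.3600
  k=1: S(1,-1) = 39.5943; S(1,+0) = 49.3600; S(1,+1) = 61.5343
  k=2: S(2,-2) = 31.7608; S(2,-1) = 39.5943; S(2,+0) = 49.3600; S(2,+1) = 61.5343; S(2,+2) = 76.7113
Terminal payoffs V(N, j) = max(S_T - K, 0):
  V(2,-2) = 0.000000; V(2,-1) = 0.000000; V(2,+0) = 4.650000; V(2,+1) = 16.824282; V(2,+2) = 32.001262
Backward induction: V(k, j) = exp(-r*dt) * [p_u * V(k+1, j+1) + p_m * V(k+1, j) + p_d * V(k+1, j-1)]
  V(1,-1) = exp(-r*dt) * [p_u*4.650000 + p_m*0.000000 + p_d*0.000000] = 0.727616
  V(1,+0) = exp(-r*dt) * [p_u*16.824282 + p_m*4.650000 + p_d*0.000000] = 5.720618
  V(1,+1) = exp(-r*dt) * [p_u*32.001262 + p_m*16.824282 + p_d*4.650000] = 16.996649
  V(0,+0) = exp(-r*dt) * [p_u*16.996649 + p_m*5.720618 + p_d*0.727616] = 6.586320

Answer: Price = V(0,0) = 6.5863


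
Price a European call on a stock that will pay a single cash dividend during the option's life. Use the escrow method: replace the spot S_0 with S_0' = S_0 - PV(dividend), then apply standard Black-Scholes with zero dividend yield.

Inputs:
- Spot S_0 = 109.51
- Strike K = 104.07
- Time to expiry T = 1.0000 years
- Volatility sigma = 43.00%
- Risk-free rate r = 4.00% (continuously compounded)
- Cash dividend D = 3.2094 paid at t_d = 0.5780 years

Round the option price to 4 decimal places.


PV(D) = D * exp(-r * t_d) = 3.2094 * 0.97714522 = 3.13604987
S_0' = S_0 - PV(D) = 109.5100 - 3.13604987 = 106.37395013
d1 = (ln(S_0'/K) + (r + sigma^2/2)*T) / (sigma*sqrt(T)) = 0.35894644
d2 = d1 - sigma*sqrt(T) = -0.07105356
exp(-rT) = 0.96078944
N(d1) = 0.64018242; N(d2) = 0.47167756
C = S_0' * N(d1) - K * exp(-rT) * N(d2) = 106.37395013 * 0.64018242 - 104.0700 * 0.96078944 * 0.47167756 = 20.9360

Answer: Price = 20.9360


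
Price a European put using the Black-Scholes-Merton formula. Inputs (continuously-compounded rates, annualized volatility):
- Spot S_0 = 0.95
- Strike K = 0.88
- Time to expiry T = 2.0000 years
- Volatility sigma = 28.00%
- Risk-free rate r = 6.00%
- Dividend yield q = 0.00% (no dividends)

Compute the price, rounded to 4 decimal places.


d1 = (ln(S/K) + (r - q + 0.5*sigma^2) * T) / (sigma * sqrt(T)) = 0.69432855
d2 = d1 - sigma * sqrt(T) = 0.29834875
exp(-rT) = 0.88692044; exp(-qT) = 1.00000000
P = K * exp(-rT) * N(-d2) - S_0 * exp(-qT) * N(-d1)
N(-d1) = 0.24373810; N(-d2) = 0.38271850
P = 0.8800 * 0.88692044 * 0.38271850 - 0.9500 * 1.00000000 * 0.24373810 = 0.0672

Answer: Price = 0.0672


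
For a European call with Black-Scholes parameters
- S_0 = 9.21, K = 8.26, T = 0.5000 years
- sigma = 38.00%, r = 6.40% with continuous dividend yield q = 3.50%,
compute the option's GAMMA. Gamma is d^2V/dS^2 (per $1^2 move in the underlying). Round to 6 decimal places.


Answer: Gamma = 0.132832

Derivation:
d1 = 0.5934682560; d2 = 0.3247676792
phi(d1) = 0.3345259518; exp(-qT) = 0.9826522357; exp(-rT) = 0.9685065821
Gamma = exp(-qT) * phi(d1) / (S * sigma * sqrt(T)) = 0.9826522357 * 0.3345259518 / (9.2100 * 0.3800 * 0.7071067812) = 0.132832


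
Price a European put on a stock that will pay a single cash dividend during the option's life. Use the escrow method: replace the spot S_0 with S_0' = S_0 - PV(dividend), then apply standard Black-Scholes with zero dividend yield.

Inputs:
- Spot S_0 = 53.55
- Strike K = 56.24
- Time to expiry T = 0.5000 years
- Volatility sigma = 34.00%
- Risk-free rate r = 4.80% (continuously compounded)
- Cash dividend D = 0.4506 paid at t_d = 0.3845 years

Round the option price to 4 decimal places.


PV(D) = D * exp(-r * t_d) = 0.4506 * 0.98171327 = 0.44236000
S_0' = S_0 - PV(D) = 53.5500 - 0.44236000 = 53.10764000
d1 = (ln(S_0'/K) + (r + sigma^2/2)*T) / (sigma*sqrt(T)) = -0.01833258
d2 = d1 - sigma*sqrt(T) = -0.25874888
exp(-rT) = 0.97628571
N(-d1) = 0.50731323; N(-d2) = 0.60208550
P = K * exp(-rT) * N(-d2) - S_0' * N(-d1) = 56.2400 * 0.97628571 * 0.60208550 - 53.10764000 * 0.50731323 = 6.1161

Answer: Price = 6.1161


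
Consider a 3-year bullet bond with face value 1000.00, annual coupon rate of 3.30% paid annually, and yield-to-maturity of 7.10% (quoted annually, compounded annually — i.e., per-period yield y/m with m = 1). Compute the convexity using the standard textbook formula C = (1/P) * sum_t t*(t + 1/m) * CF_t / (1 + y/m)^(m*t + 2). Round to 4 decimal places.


Coupon per period c = face * coupon_rate / m = 33.000000
Periods per year m = 1; per-period yield y/m = 0.071000
Number of cashflows N = 3
Cashflows (t years, CF_t, discount factor 1/(1+y/m)^(m*t), PV):
  t = 1.0000: CF_t = 33.000000, DF = 0.933707, PV = 30.812325
  t = 2.0000: CF_t = 33.000000, DF = 0.871808, PV = 28.769678
  t = 3.0000: CF_t = 1033.000000, DF = 0.814013, PV = 840.875907
Price P = sum_t PV_t = 900.457910
Convexity numerator sum_t t*(t + 1/m) * CF_t / (1+y/m)^(m*t + 2):
  t = 1.0000: term = 53.724889
  t = 2.0000: term = 150.489884
  t = 3.0000: term = 8796.992332
Convexity = (1/P) * sum = 9001.207104 / 900.457910 = 9.996255

Answer: Convexity = 9.9963


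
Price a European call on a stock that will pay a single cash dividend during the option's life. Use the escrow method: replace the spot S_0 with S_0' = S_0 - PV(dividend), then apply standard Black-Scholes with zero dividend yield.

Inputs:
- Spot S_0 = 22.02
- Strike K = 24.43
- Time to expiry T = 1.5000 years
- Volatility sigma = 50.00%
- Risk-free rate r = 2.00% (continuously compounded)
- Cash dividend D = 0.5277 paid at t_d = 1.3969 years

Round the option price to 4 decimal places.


PV(D) = D * exp(-r * t_d) = 0.5277 * 0.97244866 = 0.51316116
S_0' = S_0 - PV(D) = 22.0200 - 0.51316116 = 21.50683884
d1 = (ln(S_0'/K) + (r + sigma^2/2)*T) / (sigma*sqrt(T)) = 0.14706587
d2 = d1 - sigma*sqrt(T) = -0.46530657
exp(-rT) = 0.97044553
N(d1) = 0.55845999; N(d2) = 0.32085597
C = S_0' * N(d1) - K * exp(-rT) * N(d2) = 21.50683884 * 0.55845999 - 24.4300 * 0.97044553 * 0.32085597 = 4.4039

Answer: Price = 4.4039


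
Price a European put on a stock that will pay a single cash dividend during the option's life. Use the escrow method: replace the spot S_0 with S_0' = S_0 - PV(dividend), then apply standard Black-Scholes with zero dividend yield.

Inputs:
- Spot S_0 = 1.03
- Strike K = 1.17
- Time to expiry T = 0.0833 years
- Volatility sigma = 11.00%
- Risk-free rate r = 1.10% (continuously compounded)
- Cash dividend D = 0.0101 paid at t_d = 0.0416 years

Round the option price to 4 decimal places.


PV(D) = D * exp(-r * t_d) = 0.0101 * 0.99954250 = 0.01009538
S_0' = S_0 - PV(D) = 1.0300 - 0.01009538 = 1.01990462
d1 = (ln(S_0'/K) + (r + sigma^2/2)*T) / (sigma*sqrt(T)) = -4.27978899
d2 = d1 - sigma*sqrt(T) = -4.31153691
exp(-rT) = 0.99908412
N(-d1) = 0.99999065; N(-d2) = 0.99999189
P = K * exp(-rT) * N(-d2) - S_0' * N(-d1) = 1.1700 * 0.99908412 * 0.99999189 - 1.01990462 * 0.99999065 = 0.1490

Answer: Price = 0.1490


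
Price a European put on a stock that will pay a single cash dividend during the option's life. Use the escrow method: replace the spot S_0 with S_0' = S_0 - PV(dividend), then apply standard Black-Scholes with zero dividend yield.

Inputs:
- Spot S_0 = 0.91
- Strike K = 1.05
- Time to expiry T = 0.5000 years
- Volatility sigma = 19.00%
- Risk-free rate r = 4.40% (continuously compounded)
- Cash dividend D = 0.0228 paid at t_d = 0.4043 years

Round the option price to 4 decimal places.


Answer: Price = 0.1486

Derivation:
PV(D) = D * exp(-r * t_d) = 0.0228 * 0.98236809 = 0.02239799
S_0' = S_0 - PV(D) = 0.9100 - 0.02239799 = 0.88760201
d1 = (ln(S_0'/K) + (r + sigma^2/2)*T) / (sigma*sqrt(T)) = -1.01970001
d2 = d1 - sigma*sqrt(T) = -1.15405030
exp(-rT) = 0.97824024
N(-d1) = 0.84606462; N(-d2) = 0.87576023
P = K * exp(-rT) * N(-d2) - S_0' * N(-d1) = 1.0500 * 0.97824024 * 0.87576023 - 0.88760201 * 0.84606462 = 0.1486
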